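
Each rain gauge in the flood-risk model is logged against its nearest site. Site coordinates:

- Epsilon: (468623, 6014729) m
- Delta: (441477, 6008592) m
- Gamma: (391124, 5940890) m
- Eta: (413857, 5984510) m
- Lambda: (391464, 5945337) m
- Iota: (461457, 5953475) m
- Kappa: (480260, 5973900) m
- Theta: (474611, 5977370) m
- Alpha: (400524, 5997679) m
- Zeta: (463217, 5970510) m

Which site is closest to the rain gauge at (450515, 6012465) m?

Squared distances to each site:
Epsilon: 333025360.000; Delta: 96685573.000; Gamma: 8650271506.000; Eta: 2125290989.000; Lambda: 7993188985.000; Iota: 3599547464.000; Kappa: 2372024250.000; Theta: 1812276241.000; Alpha: 2717725877.000; Zeta: 1921562829.000.
Minimum at Delta.

Delta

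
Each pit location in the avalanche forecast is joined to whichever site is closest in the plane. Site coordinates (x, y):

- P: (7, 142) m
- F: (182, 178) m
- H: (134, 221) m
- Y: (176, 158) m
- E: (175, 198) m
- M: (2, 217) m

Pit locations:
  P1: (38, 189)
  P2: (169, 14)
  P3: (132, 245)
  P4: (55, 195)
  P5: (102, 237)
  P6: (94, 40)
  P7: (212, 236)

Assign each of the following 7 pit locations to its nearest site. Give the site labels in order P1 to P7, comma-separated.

P1 → M (d²=2080.00)
P2 → Y (d²=20785.00)
P3 → H (d²=580.00)
P4 → M (d²=3293.00)
P5 → H (d²=1280.00)
P6 → P (d²=17973.00)
P7 → E (d²=2813.00)

M, Y, H, M, H, P, E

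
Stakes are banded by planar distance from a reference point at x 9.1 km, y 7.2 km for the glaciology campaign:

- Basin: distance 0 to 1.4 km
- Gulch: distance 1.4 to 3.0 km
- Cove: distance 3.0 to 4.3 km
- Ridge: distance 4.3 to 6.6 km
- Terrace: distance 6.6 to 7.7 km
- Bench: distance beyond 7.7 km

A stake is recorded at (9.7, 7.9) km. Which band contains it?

Basin

Distance = √((9.7−9.1)² + (7.9−7.2)²) = √(0.360 + 0.490) = 0.922 km.
0 ≤ 0.922 < 1.4 → Basin.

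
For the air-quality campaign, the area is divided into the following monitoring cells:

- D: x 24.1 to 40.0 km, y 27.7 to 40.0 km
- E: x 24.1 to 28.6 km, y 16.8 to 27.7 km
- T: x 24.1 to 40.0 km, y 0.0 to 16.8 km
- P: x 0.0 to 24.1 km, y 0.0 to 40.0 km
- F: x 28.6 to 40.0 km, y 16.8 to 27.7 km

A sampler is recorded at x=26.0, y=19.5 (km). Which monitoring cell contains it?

E

The point has x = 26.0 and y = 19.5.
Only E satisfies 24.1 ≤ x ≤ 28.6 and 16.8 ≤ y ≤ 27.7.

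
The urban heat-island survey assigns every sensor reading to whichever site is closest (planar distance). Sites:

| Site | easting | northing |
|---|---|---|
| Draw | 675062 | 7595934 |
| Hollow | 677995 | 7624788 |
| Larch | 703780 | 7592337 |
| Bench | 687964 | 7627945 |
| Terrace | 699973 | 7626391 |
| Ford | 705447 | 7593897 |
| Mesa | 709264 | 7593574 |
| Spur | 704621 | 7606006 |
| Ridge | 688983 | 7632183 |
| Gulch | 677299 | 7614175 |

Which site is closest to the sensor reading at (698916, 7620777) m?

Terrace

Squared distances to each site:
Draw: 1186187965.000; Hollow: 453776362.000; Larch: 832492096.000; Bench: 171326528.000; Terrace: 32634245.000; Ford: 765188361.000; Mesa: 847084313.000; Spur: 250729466.000; Ridge: 228761325.000; Gulch: 510881093.000.
Minimum at Terrace.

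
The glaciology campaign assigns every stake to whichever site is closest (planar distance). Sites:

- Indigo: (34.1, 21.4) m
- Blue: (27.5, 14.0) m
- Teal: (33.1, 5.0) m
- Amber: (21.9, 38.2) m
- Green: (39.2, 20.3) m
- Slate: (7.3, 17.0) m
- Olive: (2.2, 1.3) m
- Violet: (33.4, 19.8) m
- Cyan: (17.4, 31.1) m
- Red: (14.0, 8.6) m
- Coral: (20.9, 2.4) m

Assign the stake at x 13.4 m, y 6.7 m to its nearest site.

Red

Squared distances to each site:
Indigo: 644.580; Blue: 252.100; Teal: 390.980; Amber: 1064.500; Green: 850.600; Slate: 143.300; Olive: 154.600; Violet: 571.610; Cyan: 611.360; Red: 3.970; Coral: 74.740.
Minimum at Red.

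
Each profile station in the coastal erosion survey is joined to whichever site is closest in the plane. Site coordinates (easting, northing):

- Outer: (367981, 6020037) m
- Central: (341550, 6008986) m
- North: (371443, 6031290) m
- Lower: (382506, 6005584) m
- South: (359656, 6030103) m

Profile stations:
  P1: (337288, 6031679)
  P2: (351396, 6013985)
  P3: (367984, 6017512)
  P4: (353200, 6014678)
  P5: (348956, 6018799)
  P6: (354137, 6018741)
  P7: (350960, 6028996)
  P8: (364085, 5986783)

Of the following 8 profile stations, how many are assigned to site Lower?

1

P1 → South
P2 → Central
P3 → Outer
P4 → Central
P5 → Central
P6 → South
P7 → South
P8 → Lower
1 of the 8 goes to Lower.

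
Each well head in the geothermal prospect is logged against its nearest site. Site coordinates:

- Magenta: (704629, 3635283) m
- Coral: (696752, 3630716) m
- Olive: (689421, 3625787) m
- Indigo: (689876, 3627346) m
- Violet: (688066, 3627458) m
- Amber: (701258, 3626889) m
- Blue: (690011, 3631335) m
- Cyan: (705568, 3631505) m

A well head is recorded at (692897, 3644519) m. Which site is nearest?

Blue

Squared distances to each site:
Magenta: 222943520.000; Coral: 205383834.000; Olive: 362970400.000; Indigo: 304038370.000; Violet: 314416282.000; Amber: 380723221.000; Blue: 182146852.000; Cyan: 329918437.000.
Minimum at Blue.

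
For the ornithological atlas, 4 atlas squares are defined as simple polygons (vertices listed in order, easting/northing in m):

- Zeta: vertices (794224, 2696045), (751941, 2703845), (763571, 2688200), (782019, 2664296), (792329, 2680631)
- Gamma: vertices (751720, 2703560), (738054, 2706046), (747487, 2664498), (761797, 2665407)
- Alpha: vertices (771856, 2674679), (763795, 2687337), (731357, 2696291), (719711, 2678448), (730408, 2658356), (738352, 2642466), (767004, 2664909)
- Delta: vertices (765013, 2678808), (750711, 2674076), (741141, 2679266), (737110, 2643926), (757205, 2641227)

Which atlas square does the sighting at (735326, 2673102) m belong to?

Alpha

Cast a ray rightward from (735326, 2673102). For each polygon, the edges (by vertex number in listed order) whose endpoints lie on opposite sides of northing = 2673102, where each meets that height, and whether that is right or left of the point:
Zeta: 3–4 at easting≈775222.9 (right), 4–5 at easting≈787577.0 (right) → 2 crossings.
Gamma: 2–3 at easting≈745533.6 (right), 4–1 at easting≈759764.6 (right) → 2 crossings.
Alpha: 4–5 at easting≈722557.2 (left), 7–1 at easting≈771072.8 (right) → 1 crossing.
Delta: 3–4 at easting≈740437.9 (right), 5–1 at easting≈763827.5 (right) → 2 crossings.
Only Alpha has an odd count, so the point is inside Alpha.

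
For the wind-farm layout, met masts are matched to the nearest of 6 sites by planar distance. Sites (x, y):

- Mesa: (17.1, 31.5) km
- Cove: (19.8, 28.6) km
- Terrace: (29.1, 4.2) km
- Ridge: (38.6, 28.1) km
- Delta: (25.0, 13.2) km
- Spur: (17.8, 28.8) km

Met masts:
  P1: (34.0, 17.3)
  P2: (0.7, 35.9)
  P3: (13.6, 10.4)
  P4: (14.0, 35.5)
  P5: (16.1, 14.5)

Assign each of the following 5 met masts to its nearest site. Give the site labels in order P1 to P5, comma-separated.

Delta, Mesa, Delta, Mesa, Delta

P1 → Delta (d²=97.81)
P2 → Mesa (d²=288.32)
P3 → Delta (d²=137.80)
P4 → Mesa (d²=25.61)
P5 → Delta (d²=80.90)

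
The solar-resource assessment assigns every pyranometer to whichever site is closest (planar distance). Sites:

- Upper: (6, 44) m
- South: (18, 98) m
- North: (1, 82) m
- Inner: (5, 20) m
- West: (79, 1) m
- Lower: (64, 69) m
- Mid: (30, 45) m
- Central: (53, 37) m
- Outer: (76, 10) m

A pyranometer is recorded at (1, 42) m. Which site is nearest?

Upper

Squared distances to each site:
Upper: 29.000; South: 3425.000; North: 1600.000; Inner: 500.000; West: 7765.000; Lower: 4698.000; Mid: 850.000; Central: 2729.000; Outer: 6649.000.
Minimum at Upper.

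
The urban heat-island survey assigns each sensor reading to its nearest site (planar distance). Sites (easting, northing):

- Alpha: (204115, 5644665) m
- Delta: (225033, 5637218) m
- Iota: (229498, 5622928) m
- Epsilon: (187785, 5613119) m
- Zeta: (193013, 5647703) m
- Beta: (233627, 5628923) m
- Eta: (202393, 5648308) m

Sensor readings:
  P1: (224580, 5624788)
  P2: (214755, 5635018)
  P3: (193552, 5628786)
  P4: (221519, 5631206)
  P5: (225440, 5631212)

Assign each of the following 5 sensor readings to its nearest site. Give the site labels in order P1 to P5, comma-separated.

P1 → Iota (d²=27646324.00)
P2 → Delta (d²=110477284.00)
P3 → Epsilon (d²=278713178.00)
P4 → Delta (d²=48492340.00)
P5 → Delta (d²=36237685.00)

Iota, Delta, Epsilon, Delta, Delta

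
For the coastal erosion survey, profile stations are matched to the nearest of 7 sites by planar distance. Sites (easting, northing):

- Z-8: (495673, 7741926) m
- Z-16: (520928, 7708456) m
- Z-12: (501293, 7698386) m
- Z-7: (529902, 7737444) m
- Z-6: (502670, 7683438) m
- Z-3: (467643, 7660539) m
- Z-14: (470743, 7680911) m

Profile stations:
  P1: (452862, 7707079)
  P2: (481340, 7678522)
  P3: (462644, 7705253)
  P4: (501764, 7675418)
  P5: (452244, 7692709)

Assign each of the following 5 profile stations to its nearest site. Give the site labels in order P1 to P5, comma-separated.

Z-14, Z-14, Z-14, Z-6, Z-14

P1 → Z-14 (d²=1004494385.00)
P2 → Z-14 (d²=118003730.00)
P3 → Z-14 (d²=658126765.00)
P4 → Z-6 (d²=65141236.00)
P5 → Z-14 (d²=481405805.00)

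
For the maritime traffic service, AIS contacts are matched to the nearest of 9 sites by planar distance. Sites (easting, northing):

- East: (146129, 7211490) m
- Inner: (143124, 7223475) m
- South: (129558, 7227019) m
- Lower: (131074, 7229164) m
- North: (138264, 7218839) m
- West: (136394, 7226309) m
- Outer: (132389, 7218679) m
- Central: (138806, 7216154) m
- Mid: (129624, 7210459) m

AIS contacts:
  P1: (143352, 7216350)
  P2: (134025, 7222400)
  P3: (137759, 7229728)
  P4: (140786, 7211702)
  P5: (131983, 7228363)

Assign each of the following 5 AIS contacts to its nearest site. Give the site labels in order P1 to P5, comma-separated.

P1 → Central (d²=20704532.00)
P2 → Outer (d²=16522337.00)
P3 → West (d²=13552786.00)
P4 → Central (d²=23740704.00)
P5 → Lower (d²=1467882.00)

Central, Outer, West, Central, Lower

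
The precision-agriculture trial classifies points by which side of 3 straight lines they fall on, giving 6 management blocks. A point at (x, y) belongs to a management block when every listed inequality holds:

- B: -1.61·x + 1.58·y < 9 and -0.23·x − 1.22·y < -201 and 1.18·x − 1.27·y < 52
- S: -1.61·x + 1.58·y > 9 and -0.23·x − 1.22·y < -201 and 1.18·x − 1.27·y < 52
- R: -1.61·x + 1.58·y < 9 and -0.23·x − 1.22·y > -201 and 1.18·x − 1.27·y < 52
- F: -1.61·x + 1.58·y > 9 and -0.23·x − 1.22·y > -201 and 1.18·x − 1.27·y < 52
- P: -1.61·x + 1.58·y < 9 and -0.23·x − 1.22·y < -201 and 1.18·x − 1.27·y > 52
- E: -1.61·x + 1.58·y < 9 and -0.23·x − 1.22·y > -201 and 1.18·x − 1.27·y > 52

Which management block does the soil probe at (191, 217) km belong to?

S

-1.61·191 + 1.58·217 = 35.350, which is > 9
-0.23·191 − 1.22·217 = -308.670, which is < -201
1.18·191 − 1.27·217 = -50.210, which is < 52
This sign pattern matches S.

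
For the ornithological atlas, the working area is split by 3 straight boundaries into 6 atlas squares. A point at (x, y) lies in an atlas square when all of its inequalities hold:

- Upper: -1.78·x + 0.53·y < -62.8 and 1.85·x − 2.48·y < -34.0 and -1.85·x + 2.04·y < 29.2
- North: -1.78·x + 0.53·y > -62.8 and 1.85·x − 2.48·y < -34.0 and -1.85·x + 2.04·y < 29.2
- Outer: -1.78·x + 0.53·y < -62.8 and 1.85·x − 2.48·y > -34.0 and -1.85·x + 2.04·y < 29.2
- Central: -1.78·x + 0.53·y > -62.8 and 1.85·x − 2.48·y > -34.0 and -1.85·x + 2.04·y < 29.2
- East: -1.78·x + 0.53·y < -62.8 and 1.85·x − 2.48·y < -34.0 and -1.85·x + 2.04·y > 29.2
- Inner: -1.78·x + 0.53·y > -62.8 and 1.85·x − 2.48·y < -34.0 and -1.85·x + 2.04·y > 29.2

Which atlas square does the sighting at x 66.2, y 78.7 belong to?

East

-1.78·66.2 + 0.53·78.7 = -76.125, which is < -62.8
1.85·66.2 − 2.48·78.7 = -72.706, which is < -34.0
-1.85·66.2 + 2.04·78.7 = 38.078, which is > 29.2
This sign pattern matches East.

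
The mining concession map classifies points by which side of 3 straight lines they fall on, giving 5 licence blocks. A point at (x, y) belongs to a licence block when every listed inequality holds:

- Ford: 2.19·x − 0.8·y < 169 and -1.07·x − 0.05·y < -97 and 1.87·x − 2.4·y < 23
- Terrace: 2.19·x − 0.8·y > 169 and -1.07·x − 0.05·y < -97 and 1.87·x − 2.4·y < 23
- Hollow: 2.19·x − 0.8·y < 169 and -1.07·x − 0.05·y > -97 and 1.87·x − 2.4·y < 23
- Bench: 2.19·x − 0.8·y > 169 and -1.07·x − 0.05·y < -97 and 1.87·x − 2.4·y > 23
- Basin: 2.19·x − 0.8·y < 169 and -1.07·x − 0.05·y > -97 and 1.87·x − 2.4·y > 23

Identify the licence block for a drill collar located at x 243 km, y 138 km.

2.19·243 − 0.8·138 = 421.770, which is > 169
-1.07·243 − 0.05·138 = -266.910, which is < -97
1.87·243 − 2.4·138 = 123.210, which is > 23
This sign pattern matches Bench.

Bench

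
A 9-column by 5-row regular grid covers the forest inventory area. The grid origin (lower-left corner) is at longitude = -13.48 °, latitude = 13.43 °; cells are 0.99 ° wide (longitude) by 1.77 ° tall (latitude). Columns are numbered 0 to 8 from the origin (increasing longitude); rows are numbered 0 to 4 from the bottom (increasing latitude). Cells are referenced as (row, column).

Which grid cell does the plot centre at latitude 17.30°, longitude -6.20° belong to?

(2, 7)

Column index: ⌊(-6.20 − -13.48) / 0.99⌋ = ⌊7.354⌋ = 7
Row offset from origin: ⌊(17.30 − 13.43) / 1.77⌋ = ⌊2.186⌋ = 2 → row 2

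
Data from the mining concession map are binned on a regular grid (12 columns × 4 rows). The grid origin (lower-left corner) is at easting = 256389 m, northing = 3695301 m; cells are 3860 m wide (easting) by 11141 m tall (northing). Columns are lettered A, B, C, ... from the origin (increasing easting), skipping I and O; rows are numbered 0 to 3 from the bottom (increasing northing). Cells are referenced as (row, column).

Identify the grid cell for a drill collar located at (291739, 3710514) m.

Column index: ⌊(291739 − 256389) / 3860⌋ = ⌊9.158⌋ = 9 → column K
Row offset from origin: ⌊(3710514 − 3695301) / 11141⌋ = ⌊1.365⌋ = 1 → row 1

(1, K)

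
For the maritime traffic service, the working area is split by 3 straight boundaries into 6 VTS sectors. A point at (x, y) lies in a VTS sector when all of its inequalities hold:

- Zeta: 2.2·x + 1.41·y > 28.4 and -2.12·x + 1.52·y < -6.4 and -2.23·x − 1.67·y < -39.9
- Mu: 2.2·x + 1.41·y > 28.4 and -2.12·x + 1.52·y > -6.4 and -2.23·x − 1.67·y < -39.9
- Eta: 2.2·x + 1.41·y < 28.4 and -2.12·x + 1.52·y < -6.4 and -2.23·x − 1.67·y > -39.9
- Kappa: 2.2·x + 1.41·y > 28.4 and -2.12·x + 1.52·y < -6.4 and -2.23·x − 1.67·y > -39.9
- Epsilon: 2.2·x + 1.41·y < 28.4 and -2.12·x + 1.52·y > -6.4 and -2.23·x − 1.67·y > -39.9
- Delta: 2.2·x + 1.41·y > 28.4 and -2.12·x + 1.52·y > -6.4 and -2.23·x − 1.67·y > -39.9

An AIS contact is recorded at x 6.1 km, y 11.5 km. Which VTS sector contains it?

Delta

2.2·6.1 + 1.41·11.5 = 29.635, which is > 28.4
-2.12·6.1 + 1.52·11.5 = 4.548, which is > -6.4
-2.23·6.1 − 1.67·11.5 = -32.808, which is > -39.9
This sign pattern matches Delta.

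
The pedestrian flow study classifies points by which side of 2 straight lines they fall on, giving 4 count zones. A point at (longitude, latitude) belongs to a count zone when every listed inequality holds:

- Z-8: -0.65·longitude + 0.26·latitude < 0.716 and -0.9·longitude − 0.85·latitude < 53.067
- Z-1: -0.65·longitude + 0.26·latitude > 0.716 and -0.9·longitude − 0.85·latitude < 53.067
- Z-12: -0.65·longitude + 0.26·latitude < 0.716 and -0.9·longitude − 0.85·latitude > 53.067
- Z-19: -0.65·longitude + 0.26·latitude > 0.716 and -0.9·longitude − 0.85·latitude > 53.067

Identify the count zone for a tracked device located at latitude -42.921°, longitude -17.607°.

-0.65·-17.607 + 0.26·-42.921 = 0.285, which is < 0.716
-0.9·-17.607 − 0.85·-42.921 = 52.329, which is < 53.067
This sign pattern matches Z-8.

Z-8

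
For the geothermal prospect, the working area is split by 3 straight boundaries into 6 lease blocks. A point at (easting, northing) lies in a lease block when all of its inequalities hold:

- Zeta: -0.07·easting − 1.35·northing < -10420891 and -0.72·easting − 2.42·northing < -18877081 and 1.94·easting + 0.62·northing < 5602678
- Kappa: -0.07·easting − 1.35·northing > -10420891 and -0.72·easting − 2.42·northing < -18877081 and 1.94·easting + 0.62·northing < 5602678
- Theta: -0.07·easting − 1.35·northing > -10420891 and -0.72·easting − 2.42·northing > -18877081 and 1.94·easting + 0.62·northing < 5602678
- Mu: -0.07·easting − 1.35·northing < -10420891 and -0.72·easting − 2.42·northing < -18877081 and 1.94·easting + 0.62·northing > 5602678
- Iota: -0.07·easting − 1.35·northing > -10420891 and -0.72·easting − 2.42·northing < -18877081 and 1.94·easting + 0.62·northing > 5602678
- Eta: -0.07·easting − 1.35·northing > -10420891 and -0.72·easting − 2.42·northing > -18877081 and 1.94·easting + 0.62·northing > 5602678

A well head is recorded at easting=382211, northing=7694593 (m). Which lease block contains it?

Kappa

-0.07·382211 − 1.35·7694593 = -10414455.320, which is > -10420891
-0.72·382211 − 2.42·7694593 = -18896106.980, which is < -18877081
1.94·382211 + 0.62·7694593 = 5512137.000, which is < 5602678
This sign pattern matches Kappa.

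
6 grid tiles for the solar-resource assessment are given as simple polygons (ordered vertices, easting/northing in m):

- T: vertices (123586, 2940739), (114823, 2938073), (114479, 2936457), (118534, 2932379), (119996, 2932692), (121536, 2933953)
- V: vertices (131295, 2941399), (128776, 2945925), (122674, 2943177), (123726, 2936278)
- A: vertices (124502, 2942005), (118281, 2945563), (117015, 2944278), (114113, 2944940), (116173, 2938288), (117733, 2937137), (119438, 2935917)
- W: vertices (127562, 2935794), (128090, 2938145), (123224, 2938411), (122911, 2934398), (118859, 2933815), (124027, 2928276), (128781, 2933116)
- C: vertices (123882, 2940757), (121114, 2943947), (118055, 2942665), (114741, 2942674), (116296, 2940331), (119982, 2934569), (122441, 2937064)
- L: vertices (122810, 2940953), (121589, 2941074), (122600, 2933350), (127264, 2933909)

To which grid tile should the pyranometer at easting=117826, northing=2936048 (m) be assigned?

Cast a ray rightward from (117826, 2936048). For each polygon, the edges (by vertex number in listed order) whose endpoints lie on opposite sides of northing = 2936048, where each meets that height, and whether that is right or left of the point:
T: 3–4 at easting≈114885.7 (left), 6–1 at easting≈122168.9 (right) → 1 crossing.
V: no edge straddles that height → 0 crossings.
A: 6–7 at easting≈119254.9 (right), 7–1 at easting≈119547.0 (right) → 2 crossings.
W: 1–2 at easting≈127619.0 (right), 3–4 at easting≈123039.7 (right) → 2 crossings.
C: 5–6 at easting≈119035.9 (right), 6–7 at easting≈121439.7 (right) → 2 crossings.
L: 2–3 at easting≈122246.9 (right), 4–1 at easting≈125911.5 (right) → 2 crossings.
Only T has an odd count, so the point is inside T.

T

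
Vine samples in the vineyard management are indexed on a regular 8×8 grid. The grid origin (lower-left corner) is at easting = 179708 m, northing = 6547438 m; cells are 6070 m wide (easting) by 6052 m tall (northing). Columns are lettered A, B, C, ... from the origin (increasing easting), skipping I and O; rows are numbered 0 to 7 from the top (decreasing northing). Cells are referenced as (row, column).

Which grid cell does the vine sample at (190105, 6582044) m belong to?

(2, B)

Column index: ⌊(190105 − 179708) / 6070⌋ = ⌊1.713⌋ = 1 → column B
Row offset from origin: ⌊(6582044 − 6547438) / 6052⌋ = ⌊5.718⌋ = 5 → row 2 (counted from top)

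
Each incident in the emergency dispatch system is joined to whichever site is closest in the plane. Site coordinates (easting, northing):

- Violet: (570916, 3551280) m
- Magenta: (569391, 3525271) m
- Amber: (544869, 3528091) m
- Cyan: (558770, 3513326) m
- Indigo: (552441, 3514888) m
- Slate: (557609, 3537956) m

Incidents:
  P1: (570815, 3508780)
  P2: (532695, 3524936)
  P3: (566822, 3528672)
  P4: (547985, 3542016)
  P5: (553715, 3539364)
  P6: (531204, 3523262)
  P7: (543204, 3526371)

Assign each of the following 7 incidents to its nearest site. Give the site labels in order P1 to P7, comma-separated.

Cyan, Amber, Magenta, Slate, Slate, Amber, Amber

P1 → Cyan (d²=165748141.00)
P2 → Amber (d²=158160301.00)
P3 → Magenta (d²=18166562.00)
P4 → Slate (d²=109104976.00)
P5 → Slate (d²=17145700.00)
P6 → Amber (d²=210051466.00)
P7 → Amber (d²=5730625.00)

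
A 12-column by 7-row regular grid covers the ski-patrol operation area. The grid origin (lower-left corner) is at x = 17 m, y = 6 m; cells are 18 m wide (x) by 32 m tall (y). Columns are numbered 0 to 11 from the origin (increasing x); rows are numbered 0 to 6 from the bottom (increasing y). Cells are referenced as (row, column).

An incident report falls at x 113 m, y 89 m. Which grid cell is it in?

(2, 5)

Column index: ⌊(113 − 17) / 18⌋ = ⌊5.333⌋ = 5
Row offset from origin: ⌊(89 − 6) / 32⌋ = ⌊2.594⌋ = 2 → row 2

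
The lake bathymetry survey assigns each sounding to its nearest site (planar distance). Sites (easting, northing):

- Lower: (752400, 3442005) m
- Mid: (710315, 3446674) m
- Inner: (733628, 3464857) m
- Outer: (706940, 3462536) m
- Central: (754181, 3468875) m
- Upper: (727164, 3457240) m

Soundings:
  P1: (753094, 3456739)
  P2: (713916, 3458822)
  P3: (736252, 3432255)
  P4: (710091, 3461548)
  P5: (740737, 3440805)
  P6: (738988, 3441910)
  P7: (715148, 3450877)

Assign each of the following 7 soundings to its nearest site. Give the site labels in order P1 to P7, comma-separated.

P1 → Central (d²=148464065.00)
P2 → Outer (d²=62458372.00)
P3 → Lower (d²=355820404.00)
P4 → Outer (d²=10904945.00)
P5 → Lower (d²=137465569.00)
P6 → Lower (d²=179890769.00)
P7 → Mid (d²=41023098.00)

Central, Outer, Lower, Outer, Lower, Lower, Mid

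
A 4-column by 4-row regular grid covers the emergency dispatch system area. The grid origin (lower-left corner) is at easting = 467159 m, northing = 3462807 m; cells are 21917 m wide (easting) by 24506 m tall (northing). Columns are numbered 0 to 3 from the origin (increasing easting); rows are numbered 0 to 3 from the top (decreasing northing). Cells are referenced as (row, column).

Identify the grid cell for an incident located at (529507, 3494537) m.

(2, 2)

Column index: ⌊(529507 − 467159) / 21917⌋ = ⌊2.845⌋ = 2
Row offset from origin: ⌊(3494537 − 3462807) / 24506⌋ = ⌊1.295⌋ = 1 → row 2 (counted from top)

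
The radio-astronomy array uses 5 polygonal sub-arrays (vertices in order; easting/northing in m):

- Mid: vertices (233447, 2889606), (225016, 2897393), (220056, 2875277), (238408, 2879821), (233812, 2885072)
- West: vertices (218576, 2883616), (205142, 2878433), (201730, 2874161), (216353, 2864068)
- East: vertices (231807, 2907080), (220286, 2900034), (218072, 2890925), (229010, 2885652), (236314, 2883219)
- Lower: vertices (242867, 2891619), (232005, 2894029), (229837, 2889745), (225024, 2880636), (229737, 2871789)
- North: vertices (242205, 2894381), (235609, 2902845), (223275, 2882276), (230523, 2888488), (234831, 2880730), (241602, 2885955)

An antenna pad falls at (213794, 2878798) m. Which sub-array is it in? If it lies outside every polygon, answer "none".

West

Cast a ray rightward from (213794, 2878798). For each polygon, the edges (by vertex number in listed order) whose endpoints lie on opposite sides of northing = 2878798, where each meets that height, and whether that is right or left of the point:
Mid: 2–3 at easting≈220845.7 (right), 3–4 at easting≈234276.4 (right) → 2 crossings.
West: 1–2 at easting≈206088.1 (left), 4–1 at easting≈218028.1 (right) → 1 crossing.
East: no edge straddles that height → 0 crossings.
Lower: 4–5 at easting≈226003.1 (right), 5–1 at easting≈234377.9 (right) → 2 crossings.
North: no edge straddles that height → 0 crossings.
Only West has an odd count, so the point is inside West.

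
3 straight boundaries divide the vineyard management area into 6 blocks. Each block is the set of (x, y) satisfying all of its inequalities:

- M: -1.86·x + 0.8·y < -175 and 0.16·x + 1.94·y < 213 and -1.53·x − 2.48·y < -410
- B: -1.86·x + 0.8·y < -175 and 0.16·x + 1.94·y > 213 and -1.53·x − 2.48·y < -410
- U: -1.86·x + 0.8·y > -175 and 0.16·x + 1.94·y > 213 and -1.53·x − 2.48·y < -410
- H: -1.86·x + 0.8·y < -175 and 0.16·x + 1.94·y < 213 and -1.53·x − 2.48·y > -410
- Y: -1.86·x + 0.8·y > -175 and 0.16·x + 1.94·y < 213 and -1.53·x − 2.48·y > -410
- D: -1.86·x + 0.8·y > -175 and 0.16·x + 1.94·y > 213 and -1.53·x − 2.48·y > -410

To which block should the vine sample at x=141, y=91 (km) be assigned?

-1.86·141 + 0.8·91 = -189.460, which is < -175
0.16·141 + 1.94·91 = 199.100, which is < 213
-1.53·141 − 2.48·91 = -441.410, which is < -410
This sign pattern matches M.

M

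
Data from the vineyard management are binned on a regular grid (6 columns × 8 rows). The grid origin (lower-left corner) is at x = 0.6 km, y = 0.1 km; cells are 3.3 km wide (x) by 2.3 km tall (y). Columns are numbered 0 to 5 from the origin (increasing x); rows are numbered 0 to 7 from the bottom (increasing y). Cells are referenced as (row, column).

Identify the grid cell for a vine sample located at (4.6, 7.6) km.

(3, 1)

Column index: ⌊(4.6 − 0.6) / 3.3⌋ = ⌊1.212⌋ = 1
Row offset from origin: ⌊(7.6 − 0.1) / 2.3⌋ = ⌊3.261⌋ = 3 → row 3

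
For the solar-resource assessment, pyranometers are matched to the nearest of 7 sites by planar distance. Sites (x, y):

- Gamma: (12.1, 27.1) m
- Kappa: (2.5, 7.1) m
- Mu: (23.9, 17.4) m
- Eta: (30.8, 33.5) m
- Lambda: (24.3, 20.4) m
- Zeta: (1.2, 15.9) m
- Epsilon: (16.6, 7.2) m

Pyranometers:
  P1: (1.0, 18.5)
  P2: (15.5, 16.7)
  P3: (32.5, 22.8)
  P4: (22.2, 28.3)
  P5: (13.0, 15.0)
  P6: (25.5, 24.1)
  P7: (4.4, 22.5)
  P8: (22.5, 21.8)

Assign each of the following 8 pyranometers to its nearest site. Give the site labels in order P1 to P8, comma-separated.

P1 → Zeta (d²=6.80)
P2 → Mu (d²=71.05)
P3 → Lambda (d²=73.00)
P4 → Lambda (d²=66.82)
P5 → Epsilon (d²=73.80)
P6 → Lambda (d²=15.13)
P7 → Zeta (d²=53.80)
P8 → Lambda (d²=5.20)

Zeta, Mu, Lambda, Lambda, Epsilon, Lambda, Zeta, Lambda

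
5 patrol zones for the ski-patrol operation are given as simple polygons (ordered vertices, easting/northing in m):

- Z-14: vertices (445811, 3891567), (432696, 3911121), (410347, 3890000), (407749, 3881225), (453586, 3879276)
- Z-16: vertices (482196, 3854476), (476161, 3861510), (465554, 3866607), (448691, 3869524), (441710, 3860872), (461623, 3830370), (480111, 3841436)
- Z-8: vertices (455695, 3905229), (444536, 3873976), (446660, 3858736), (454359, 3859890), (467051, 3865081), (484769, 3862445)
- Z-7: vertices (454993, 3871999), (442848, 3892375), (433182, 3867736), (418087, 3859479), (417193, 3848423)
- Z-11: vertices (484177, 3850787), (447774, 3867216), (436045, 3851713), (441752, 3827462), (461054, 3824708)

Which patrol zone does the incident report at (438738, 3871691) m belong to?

Cast a ray rightward from (438738, 3871691). For each polygon, the edges (by vertex number in listed order) whose endpoints lie on opposite sides of northing = 3871691, where each meets that height, and whether that is right or left of the point:
Z-14: no edge straddles that height → 0 crossings.
Z-16: no edge straddles that height → 0 crossings.
Z-8: 2–3 at easting≈444854.5 (right), 6–1 at easting≈478485.9 (right) → 2 crossings.
Z-7: 2–3 at easting≈434733.6 (left), 5–1 at easting≈454499.2 (right) → 1 crossing.
Z-11: no edge straddles that height → 0 crossings.
Only Z-7 has an odd count, so the point is inside Z-7.

Z-7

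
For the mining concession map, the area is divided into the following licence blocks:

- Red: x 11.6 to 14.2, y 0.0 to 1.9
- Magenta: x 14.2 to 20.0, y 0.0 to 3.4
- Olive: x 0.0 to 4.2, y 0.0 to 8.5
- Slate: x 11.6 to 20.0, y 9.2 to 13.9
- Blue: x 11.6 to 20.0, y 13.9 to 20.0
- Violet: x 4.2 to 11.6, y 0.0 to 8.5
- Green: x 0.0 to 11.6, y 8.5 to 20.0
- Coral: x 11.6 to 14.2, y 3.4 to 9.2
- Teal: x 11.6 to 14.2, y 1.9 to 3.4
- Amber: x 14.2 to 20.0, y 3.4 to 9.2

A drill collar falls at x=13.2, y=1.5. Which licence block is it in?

The point has x = 13.2 and y = 1.5.
Only Red satisfies 11.6 ≤ x ≤ 14.2 and 0.0 ≤ y ≤ 1.9.

Red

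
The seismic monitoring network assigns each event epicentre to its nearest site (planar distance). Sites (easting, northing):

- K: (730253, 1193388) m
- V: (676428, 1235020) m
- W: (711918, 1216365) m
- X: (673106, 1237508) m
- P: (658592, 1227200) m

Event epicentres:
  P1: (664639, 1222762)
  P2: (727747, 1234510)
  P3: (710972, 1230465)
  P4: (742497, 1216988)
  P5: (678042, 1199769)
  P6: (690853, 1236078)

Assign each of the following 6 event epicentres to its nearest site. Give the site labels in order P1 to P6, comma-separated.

P, W, W, K, P, V

P1 → P (d²=56262053.00)
P2 → W (d²=579798266.00)
P3 → W (d²=199704916.00)
P4 → K (d²=706875536.00)
P5 → P (d²=1130762261.00)
P6 → V (d²=209199989.00)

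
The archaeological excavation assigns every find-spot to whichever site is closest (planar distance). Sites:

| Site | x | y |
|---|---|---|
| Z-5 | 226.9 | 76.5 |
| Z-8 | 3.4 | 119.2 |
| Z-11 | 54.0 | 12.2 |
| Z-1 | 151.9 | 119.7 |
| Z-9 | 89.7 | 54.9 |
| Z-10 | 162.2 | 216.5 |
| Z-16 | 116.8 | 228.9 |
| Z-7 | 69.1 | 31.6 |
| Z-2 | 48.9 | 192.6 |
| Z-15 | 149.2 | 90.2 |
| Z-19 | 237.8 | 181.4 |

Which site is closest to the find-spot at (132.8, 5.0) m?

Squared distances to each site:
Z-5: 13967.060; Z-8: 29786.000; Z-11: 6261.280; Z-1: 13520.900; Z-9: 4347.620; Z-10: 45596.610; Z-16: 50387.210; Z-7: 4765.250; Z-2: 42232.970; Z-15: 7528.000; Z-19: 42141.960.
Minimum at Z-9.

Z-9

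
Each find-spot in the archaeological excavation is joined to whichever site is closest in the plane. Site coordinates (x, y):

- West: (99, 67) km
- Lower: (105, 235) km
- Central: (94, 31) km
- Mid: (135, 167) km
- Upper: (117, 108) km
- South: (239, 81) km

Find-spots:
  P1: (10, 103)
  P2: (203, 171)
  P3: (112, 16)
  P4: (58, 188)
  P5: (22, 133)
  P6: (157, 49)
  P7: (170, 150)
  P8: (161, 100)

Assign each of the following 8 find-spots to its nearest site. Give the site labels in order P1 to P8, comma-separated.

P1 → West (d²=9217.00)
P2 → Mid (d²=4640.00)
P3 → Central (d²=549.00)
P4 → Lower (d²=4418.00)
P5 → Upper (d²=9650.00)
P6 → West (d²=3688.00)
P7 → Mid (d²=1514.00)
P8 → Upper (d²=2000.00)

West, Mid, Central, Lower, Upper, West, Mid, Upper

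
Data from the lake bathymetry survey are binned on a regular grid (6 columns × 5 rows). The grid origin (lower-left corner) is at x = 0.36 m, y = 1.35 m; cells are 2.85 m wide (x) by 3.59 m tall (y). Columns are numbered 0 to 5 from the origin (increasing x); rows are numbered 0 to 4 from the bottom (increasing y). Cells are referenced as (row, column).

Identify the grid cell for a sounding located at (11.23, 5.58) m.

Column index: ⌊(11.23 − 0.36) / 2.85⌋ = ⌊3.814⌋ = 3
Row offset from origin: ⌊(5.58 − 1.35) / 3.59⌋ = ⌊1.178⌋ = 1 → row 1

(1, 3)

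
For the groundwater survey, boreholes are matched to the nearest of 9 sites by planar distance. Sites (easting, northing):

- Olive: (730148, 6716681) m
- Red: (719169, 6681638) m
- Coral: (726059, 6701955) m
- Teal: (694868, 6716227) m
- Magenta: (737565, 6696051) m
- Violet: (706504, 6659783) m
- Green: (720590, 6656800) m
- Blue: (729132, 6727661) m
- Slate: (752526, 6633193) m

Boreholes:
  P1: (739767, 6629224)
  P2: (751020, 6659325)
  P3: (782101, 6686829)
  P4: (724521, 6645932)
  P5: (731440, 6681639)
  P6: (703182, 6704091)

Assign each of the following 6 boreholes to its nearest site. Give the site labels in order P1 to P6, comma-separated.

Slate, Slate, Magenta, Green, Red, Teal

P1 → Slate (d²=178545042.00)
P2 → Slate (d²=685149460.00)
P3 → Magenta (d²=2068500580.00)
P4 → Green (d²=133566185.00)
P5 → Red (d²=150577442.00)
P6 → Teal (d²=216405092.00)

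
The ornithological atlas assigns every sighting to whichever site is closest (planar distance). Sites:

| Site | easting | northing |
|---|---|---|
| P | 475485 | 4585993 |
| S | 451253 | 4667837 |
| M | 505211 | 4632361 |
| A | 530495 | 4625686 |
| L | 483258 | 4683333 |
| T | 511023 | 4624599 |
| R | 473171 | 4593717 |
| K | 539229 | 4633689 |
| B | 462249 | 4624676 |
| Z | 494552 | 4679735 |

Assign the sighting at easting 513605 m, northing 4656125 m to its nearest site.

M

Squared distances to each site:
P: 6371631824.000; S: 4024942848.000; M: 635186932.000; A: 1211804821.000; L: 1661215673.000; T: 1000555400.000; R: 5529666820.000; K: 1159963472.000; B: 3626478337.000; Z: 920448909.000.
Minimum at M.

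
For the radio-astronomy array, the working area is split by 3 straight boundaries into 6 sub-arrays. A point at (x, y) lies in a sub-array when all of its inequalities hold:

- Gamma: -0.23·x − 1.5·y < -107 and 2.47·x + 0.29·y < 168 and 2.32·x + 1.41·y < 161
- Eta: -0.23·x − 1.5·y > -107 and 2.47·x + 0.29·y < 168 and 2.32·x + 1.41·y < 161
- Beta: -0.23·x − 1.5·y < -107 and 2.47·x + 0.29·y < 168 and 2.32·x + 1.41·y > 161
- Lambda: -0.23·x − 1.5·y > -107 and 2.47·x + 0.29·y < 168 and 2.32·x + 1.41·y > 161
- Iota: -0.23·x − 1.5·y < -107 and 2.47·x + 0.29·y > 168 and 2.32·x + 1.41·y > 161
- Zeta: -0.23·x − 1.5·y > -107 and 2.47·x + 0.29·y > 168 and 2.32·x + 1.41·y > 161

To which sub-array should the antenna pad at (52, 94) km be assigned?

Beta

-0.23·52 − 1.5·94 = -152.960, which is < -107
2.47·52 + 0.29·94 = 155.700, which is < 168
2.32·52 + 1.41·94 = 253.180, which is > 161
This sign pattern matches Beta.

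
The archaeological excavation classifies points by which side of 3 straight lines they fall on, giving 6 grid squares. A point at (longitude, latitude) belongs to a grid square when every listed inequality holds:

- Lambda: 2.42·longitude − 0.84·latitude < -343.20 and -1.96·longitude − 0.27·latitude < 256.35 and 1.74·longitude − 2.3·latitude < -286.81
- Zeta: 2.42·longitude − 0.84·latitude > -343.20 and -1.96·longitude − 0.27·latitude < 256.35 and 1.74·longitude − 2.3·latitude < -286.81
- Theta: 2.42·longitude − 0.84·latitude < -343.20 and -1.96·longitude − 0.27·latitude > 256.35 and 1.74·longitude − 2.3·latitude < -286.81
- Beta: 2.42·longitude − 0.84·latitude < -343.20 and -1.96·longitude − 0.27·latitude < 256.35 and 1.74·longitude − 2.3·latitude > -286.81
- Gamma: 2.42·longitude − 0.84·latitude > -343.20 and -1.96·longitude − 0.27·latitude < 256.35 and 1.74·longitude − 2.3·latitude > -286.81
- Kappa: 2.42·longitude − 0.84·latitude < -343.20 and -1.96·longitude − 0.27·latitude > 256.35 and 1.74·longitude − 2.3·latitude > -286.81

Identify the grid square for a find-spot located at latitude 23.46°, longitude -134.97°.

2.42·-134.97 − 0.84·23.46 = -346.334, which is < -343.20
-1.96·-134.97 − 0.27·23.46 = 258.207, which is > 256.35
1.74·-134.97 − 2.3·23.46 = -288.806, which is < -286.81
This sign pattern matches Theta.

Theta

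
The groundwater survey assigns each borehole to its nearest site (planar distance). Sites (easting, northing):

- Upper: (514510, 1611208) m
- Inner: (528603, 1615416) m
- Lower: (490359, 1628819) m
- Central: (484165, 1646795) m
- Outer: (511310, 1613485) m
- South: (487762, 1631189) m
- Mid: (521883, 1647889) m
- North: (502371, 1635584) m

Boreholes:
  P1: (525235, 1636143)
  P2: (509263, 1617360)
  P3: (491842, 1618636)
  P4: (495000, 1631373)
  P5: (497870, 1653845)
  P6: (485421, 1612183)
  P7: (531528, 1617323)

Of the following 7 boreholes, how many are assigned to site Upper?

P1 → Mid
P2 → Outer
P3 → Lower
P4 → Lower
P5 → Central
P6 → Lower
P7 → Inner
0 of the 7 go to Upper.

0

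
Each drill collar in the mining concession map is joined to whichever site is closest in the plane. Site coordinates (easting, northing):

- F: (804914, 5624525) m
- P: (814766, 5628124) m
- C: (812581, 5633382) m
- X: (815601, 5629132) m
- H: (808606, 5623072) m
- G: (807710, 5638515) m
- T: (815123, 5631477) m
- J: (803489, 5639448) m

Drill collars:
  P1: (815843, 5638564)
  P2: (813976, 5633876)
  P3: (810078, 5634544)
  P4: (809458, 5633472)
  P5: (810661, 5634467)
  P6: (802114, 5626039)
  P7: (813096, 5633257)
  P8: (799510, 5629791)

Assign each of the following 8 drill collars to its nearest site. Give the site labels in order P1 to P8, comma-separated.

C, C, C, C, C, F, C, F

P1 → C (d²=37493768.00)
P2 → C (d²=2190061.00)
P3 → C (d²=7615253.00)
P4 → C (d²=9761229.00)
P5 → C (d²=4863625.00)
P6 → F (d²=10132196.00)
P7 → C (d²=280850.00)
P8 → F (d²=56933972.00)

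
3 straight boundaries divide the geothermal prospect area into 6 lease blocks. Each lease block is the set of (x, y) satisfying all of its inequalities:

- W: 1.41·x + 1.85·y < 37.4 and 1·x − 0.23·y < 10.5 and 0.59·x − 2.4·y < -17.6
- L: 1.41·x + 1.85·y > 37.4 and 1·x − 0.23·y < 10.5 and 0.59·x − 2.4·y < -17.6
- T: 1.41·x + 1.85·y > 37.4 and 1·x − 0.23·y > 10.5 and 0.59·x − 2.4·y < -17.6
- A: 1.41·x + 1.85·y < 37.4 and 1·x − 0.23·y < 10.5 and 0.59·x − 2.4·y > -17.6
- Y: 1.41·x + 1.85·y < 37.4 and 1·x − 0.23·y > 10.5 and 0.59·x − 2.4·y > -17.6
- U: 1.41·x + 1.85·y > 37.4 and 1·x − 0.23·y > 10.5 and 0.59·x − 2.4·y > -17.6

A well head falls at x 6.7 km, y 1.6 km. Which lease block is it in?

1.41·6.7 + 1.85·1.6 = 12.407, which is < 37.4
1·6.7 − 0.23·1.6 = 6.332, which is < 10.5
0.59·6.7 − 2.4·1.6 = 0.113, which is > -17.6
This sign pattern matches A.

A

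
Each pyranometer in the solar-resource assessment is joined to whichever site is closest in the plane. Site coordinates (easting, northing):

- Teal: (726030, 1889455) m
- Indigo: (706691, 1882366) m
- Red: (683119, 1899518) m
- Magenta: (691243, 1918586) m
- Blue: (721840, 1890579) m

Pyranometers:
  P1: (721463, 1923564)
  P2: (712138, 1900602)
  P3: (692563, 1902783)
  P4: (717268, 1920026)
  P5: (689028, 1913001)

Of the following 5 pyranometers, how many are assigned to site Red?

P1 → Magenta
P2 → Blue
P3 → Red
P4 → Magenta
P5 → Magenta
1 of the 5 goes to Red.

1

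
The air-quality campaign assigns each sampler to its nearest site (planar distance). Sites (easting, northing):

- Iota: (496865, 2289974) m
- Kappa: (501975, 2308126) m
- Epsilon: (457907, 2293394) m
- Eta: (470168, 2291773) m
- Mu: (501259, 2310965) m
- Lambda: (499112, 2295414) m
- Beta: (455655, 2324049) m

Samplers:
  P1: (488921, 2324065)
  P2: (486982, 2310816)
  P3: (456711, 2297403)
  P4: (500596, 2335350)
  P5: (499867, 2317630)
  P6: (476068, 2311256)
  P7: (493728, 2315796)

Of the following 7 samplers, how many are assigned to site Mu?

P1 → Mu
P2 → Mu
P3 → Epsilon
P4 → Mu
P5 → Mu
P6 → Eta
P7 → Mu
5 of the 7 go to Mu.

5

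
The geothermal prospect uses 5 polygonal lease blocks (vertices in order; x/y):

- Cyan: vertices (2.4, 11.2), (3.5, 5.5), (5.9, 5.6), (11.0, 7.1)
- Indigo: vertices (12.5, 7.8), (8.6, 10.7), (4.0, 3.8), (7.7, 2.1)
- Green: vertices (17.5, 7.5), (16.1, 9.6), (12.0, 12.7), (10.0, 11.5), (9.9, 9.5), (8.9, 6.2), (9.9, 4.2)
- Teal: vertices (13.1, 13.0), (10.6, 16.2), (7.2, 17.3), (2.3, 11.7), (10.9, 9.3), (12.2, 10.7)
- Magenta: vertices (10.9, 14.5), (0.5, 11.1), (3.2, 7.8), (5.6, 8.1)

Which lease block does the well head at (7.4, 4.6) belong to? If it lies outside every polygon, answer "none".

Indigo

Cast a ray rightward from (7.4, 4.6). For each polygon, the edges (by vertex number in listed order) whose endpoints lie on opposite sides of y = 4.6, where each meets that height, and whether that is right or left of the point:
Cyan: no edge straddles that height → 0 crossings.
Indigo: 2–3 at x≈4.53 (left), 4–1 at x≈9.81 (right) → 1 crossing.
Green: 6–7 at x≈9.70 (right), 7–1 at x≈10.82 (right) → 2 crossings.
Teal: no edge straddles that height → 0 crossings.
Magenta: no edge straddles that height → 0 crossings.
Only Indigo has an odd count, so the point is inside Indigo.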